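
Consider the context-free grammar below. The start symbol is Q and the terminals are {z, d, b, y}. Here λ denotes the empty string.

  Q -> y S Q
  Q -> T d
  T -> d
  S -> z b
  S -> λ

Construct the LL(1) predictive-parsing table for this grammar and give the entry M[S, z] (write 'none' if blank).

S -> z b

FIRST(T): from T->d we get {d}. So FIRST(T) = {d}.
FIRST(S): from S->z b we get {z}; from S->λ we get {λ}. So FIRST(S) = {λ, z}.
FIRST(Q): from Q->y S Q we get {y}; from Q->T d we get {d}. So FIRST(Q) = {d, y}.
FOLLOW(Q) includes $ since Q is the start symbol.
FOLLOW(S): in Q->y S Q, S is followed by Q with FIRST {d, y}. Thus FOLLOW(S) = {d, y}.
For S -> z b: FIRST(z b) = {z}, so it goes in M[S, t] for t ∈ {z}.
For S -> λ: FIRST(λ) = {λ}, so it goes in M[S, t] for t ∈ {}; since λ ∈ FIRST, also for every t ∈ FOLLOW(S) = {d, y}.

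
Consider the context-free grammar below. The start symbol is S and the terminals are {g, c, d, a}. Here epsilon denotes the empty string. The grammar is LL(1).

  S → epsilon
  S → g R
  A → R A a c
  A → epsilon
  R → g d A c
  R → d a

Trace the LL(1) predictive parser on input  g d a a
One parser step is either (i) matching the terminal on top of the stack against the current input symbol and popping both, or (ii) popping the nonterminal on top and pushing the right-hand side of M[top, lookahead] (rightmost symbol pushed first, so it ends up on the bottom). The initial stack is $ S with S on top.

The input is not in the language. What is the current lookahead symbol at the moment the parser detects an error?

     Stack  Input      Action
  1  $ S    g d a a $  expand S → g R
  2  $ R g  g d a a $  match g
  3  $ R    d a a $    expand R → d a
  4  $ a d  d a a $    match d
  5  $ a    a a $      match a
  6  $      a $        error: stack empty but input remains

a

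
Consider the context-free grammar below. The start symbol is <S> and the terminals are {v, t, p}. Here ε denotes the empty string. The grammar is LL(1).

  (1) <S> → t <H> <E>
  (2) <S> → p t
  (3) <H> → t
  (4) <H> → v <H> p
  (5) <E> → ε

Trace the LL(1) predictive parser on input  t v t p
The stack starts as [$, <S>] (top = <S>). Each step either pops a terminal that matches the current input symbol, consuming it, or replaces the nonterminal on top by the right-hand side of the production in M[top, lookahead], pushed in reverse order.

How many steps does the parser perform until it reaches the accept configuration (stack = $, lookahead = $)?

step 1: stack=$ <S>  input=t v t p $  — expand <S> → t <H> <E>
step 2: stack=$ <E> <H> t  input=t v t p $  — match t
step 3: stack=$ <E> <H>  input=v t p $  — expand <H> → v <H> p
step 4: stack=$ <E> p <H> v  input=v t p $  — match v
step 5: stack=$ <E> p <H>  input=t p $  — expand <H> → t
step 6: stack=$ <E> p t  input=t p $  — match t
step 7: stack=$ <E> p  input=p $  — match p
step 8: stack=$ <E>  input=$  — expand <E> → ε
Accept reached after 8 steps.

8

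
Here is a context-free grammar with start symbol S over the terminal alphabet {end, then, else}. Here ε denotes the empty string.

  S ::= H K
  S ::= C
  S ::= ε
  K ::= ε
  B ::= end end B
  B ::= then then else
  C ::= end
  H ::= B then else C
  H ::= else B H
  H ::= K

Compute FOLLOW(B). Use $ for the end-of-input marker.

FIRST(K) = {ε}
FIRST(B) = {end, then}
FIRST(C) = {end}
FIRST(H) = {ε, else, end, then}  (via B then else C, K)
FIRST(S) = {ε, else, end, then}  (via H K, C)
FOLLOW(S) includes $ since S is the start symbol.
FOLLOW(S): S appears on no right-hand side. Thus FOLLOW(S) = {$}.
FOLLOW(H): in S::=H K, H is followed by K with FIRST {ε}; in S::=H K, the suffix after H is nullable, so FOLLOW(H) ⊇ FOLLOW(S) = {$}; in H::=else B H, the suffix after H is empty (adds nothing new). Thus FOLLOW(H) = {$}.
FOLLOW(K): in S::=H K, the suffix after K is empty, so FOLLOW(K) ⊇ FOLLOW(S) = {$}; in H::=K, the suffix after K is empty, so FOLLOW(K) ⊇ FOLLOW(H) = {$}. Thus FOLLOW(K) = {$}.
FOLLOW(B): in B::=end end B, the suffix after B is empty (adds nothing new); in H::=B then else C, B is followed by then else C with FIRST {then}; in H::=else B H, B is followed by H with FIRST {ε, else, end, then}; in H::=else B H, the suffix after B is nullable, so FOLLOW(B) ⊇ FOLLOW(H) = {$}. Thus FOLLOW(B) = {$, else, end, then}.
FOLLOW(C): in S::=C, the suffix after C is empty, so FOLLOW(C) ⊇ FOLLOW(S) = {$}; in H::=B then else C, the suffix after C is empty, so FOLLOW(C) ⊇ FOLLOW(H) = {$}. Thus FOLLOW(C) = {$}.

{$, else, end, then}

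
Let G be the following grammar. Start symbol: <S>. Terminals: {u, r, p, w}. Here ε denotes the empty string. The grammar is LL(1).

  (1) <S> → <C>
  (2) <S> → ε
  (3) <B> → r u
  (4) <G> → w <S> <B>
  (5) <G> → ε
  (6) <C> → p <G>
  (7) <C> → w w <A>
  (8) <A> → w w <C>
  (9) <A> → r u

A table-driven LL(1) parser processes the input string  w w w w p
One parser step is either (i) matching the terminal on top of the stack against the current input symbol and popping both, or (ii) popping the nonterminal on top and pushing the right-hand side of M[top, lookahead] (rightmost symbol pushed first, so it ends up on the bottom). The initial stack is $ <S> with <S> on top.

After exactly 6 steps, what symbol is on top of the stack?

w

     Stack      Input        Action
  1  $ <S>      w w w w p $  expand <S> → <C>
  2  $ <C>      w w w w p $  expand <C> → w w <A>
  3  $ <A> w w  w w w w p $  match w
  4  $ <A> w    w w w p $    match w
  5  $ <A>      w w p $      expand <A> → w w <C>
  6  $ <C> w w  w w p $      match w
Stack after step 6: $ <C> w (top = w).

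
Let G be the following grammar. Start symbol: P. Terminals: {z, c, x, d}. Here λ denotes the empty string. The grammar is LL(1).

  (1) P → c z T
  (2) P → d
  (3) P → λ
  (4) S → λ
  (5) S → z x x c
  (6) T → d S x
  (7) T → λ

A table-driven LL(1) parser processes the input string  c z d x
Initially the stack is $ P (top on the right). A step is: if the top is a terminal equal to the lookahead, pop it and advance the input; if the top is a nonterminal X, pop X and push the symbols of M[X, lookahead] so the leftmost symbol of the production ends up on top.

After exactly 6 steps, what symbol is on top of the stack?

x

step 1: stack=$ P  input=c z d x $  — expand P → c z T
step 2: stack=$ T z c  input=c z d x $  — match c
step 3: stack=$ T z  input=z d x $  — match z
step 4: stack=$ T  input=d x $  — expand T → d S x
step 5: stack=$ x S d  input=d x $  — match d
step 6: stack=$ x S  input=x $  — expand S → λ
Stack after step 6: $ x (top = x).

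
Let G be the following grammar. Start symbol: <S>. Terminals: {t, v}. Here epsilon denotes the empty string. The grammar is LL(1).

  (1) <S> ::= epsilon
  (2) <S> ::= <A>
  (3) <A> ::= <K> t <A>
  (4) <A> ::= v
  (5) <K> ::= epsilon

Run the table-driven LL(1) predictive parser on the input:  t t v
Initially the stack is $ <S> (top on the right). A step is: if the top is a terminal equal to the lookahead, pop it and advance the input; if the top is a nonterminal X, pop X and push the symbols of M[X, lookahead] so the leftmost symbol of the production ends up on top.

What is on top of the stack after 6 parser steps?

step 1: stack=$ <S>  input=t t v $  — expand <S> ::= <A>
step 2: stack=$ <A>  input=t t v $  — expand <A> ::= <K> t <A>
step 3: stack=$ <A> t <K>  input=t t v $  — expand <K> ::= epsilon
step 4: stack=$ <A> t  input=t t v $  — match t
step 5: stack=$ <A>  input=t v $  — expand <A> ::= <K> t <A>
step 6: stack=$ <A> t <K>  input=t v $  — expand <K> ::= epsilon
Stack after step 6: $ <A> t (top = t).

t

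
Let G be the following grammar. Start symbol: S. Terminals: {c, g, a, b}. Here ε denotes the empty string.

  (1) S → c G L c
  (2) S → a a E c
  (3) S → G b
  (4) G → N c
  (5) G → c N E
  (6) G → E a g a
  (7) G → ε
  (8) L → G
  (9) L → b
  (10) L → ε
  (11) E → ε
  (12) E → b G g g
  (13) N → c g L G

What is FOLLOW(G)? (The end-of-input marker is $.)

FIRST(E): from E→ε we get {ε}; from E→b G g g we get {b}. So FIRST(E) = {ε, b}.
FIRST(N): from N→c g L G we get {c}. So FIRST(N) = {c}.
FIRST(G): from G→N c we get {c}; from G→c N E we get {c}; from G→E a g a we get {a, b}; from G→ε we get {ε}. So FIRST(G) = {ε, a, b, c}.
FIRST(S): from S→c G L c we get {c}; from S→a a E c we get {a}; from S→G b we get {a, b, c}. So FIRST(S) = {a, b, c}.
FIRST(L): from L→G we get {ε, a, b, c}; from L→b we get {b}; from L→ε we get {ε}. So FIRST(L) = {ε, a, b, c}.
FOLLOW(S) includes $ since S is the start symbol.
FOLLOW(S): S appears on no right-hand side. Thus FOLLOW(S) = {$}.
FOLLOW(G): in S→c G L c, G is followed by L c with FIRST {a, b, c}; in S→G b, G is followed by b with FIRST {b}; in L→G, the suffix after G is empty, so FOLLOW(G) ⊇ FOLLOW(L) = {a, b, c, g}; in E→b G g g, G is followed by g g with FIRST {g}; in N→c g L G, the suffix after G is empty, so FOLLOW(G) ⊇ FOLLOW(N) = {a, b, c, g}. Thus FOLLOW(G) = {a, b, c, g}.
FOLLOW(E): in S→a a E c, E is followed by c with FIRST {c}; in G→c N E, the suffix after E is empty, so FOLLOW(E) ⊇ FOLLOW(G) = {a, b, c, g}; in G→E a g a, E is followed by a g a with FIRST {a}. Thus FOLLOW(E) = {a, b, c, g}.
FOLLOW(N): in G→N c, N is followed by c with FIRST {c}; in G→c N E, N is followed by E with FIRST {ε, b}; in G→c N E, the suffix after N is nullable, so FOLLOW(N) ⊇ FOLLOW(G) = {a, b, c, g}. Thus FOLLOW(N) = {a, b, c, g}.
FOLLOW(L): in S→c G L c, L is followed by c with FIRST {c}; in N→c g L G, L is followed by G with FIRST {ε, a, b, c}; in N→c g L G, the suffix after L is nullable, so FOLLOW(L) ⊇ FOLLOW(N) = {a, b, c, g}. Thus FOLLOW(L) = {a, b, c, g}.

{a, b, c, g}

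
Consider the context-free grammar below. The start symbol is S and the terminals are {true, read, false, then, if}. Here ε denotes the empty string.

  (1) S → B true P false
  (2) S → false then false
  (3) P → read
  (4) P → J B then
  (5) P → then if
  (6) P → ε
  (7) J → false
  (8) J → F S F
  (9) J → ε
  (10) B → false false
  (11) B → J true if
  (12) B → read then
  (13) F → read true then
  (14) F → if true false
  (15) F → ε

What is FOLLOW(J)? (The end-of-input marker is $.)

{false, if, read, true}

FIRST(F) = {ε, if, read}
FIRST(S) = {false, if, read, true}  (via B true P false)
FIRST(J) = {ε, false, if, read, true}  (via F S F)
FIRST(B) = {false, if, read, true}  (via J true if)
FIRST(P) = {ε, false, if, read, then, true}  (via J B then)
FOLLOW(S) includes $ since S is the start symbol.
FOLLOW(P): in S→B true P false, P is followed by false with FIRST {false}. Thus FOLLOW(P) = {false}.
FOLLOW(J): in P→J B then, J is followed by B then with FIRST {false, if, read, true}; in B→J true if, J is followed by true if with FIRST {true}. Thus FOLLOW(J) = {false, if, read, true}.
FOLLOW(S): in J→F S F, S is followed by F with FIRST {ε, if, read}; in J→F S F, the suffix after S is nullable, so FOLLOW(S) ⊇ FOLLOW(J) = {false, if, read, true}. Thus FOLLOW(S) = {$, false, if, read, true}.
FOLLOW(B): in S→B true P false, B is followed by true P false with FIRST {true}; in P→J B then, B is followed by then with FIRST {then}. Thus FOLLOW(B) = {then, true}.
FOLLOW(F): in J→F S F (occurrence 1), F is followed by S F with FIRST {false, if, read, true}; in J→F S F (occurrence 2), the suffix after F is empty, so FOLLOW(F) ⊇ FOLLOW(J) = {false, if, read, true}. Thus FOLLOW(F) = {false, if, read, true}.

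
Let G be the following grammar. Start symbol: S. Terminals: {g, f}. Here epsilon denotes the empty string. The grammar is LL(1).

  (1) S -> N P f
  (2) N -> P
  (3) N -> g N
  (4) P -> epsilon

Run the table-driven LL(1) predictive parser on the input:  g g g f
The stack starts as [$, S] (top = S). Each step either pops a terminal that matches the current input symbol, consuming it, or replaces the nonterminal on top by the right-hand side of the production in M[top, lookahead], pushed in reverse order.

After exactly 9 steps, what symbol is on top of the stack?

P

     Stack      Input      Action
  1  $ S        g g g f $  expand S -> N P f
  2  $ f P N    g g g f $  expand N -> g N
  3  $ f P N g  g g g f $  match g
  4  $ f P N    g g f $    expand N -> g N
  5  $ f P N g  g g f $    match g
  6  $ f P N    g f $      expand N -> g N
  7  $ f P N g  g f $      match g
  8  $ f P N    f $        expand N -> P
  9  $ f P P    f $        expand P -> epsilon
Stack after step 9: $ f P (top = P).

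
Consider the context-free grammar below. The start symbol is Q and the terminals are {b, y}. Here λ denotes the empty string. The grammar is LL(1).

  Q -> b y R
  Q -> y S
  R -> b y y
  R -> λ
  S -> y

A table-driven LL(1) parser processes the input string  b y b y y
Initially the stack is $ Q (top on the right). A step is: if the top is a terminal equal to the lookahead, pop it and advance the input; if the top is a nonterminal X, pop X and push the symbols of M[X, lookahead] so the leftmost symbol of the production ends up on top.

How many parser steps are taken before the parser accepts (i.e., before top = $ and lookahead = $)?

step 1: stack=$ Q  input=b y b y y $  — expand Q -> b y R
step 2: stack=$ R y b  input=b y b y y $  — match b
step 3: stack=$ R y  input=y b y y $  — match y
step 4: stack=$ R  input=b y y $  — expand R -> b y y
step 5: stack=$ y y b  input=b y y $  — match b
step 6: stack=$ y y  input=y y $  — match y
step 7: stack=$ y  input=y $  — match y
Accept reached after 7 steps.

7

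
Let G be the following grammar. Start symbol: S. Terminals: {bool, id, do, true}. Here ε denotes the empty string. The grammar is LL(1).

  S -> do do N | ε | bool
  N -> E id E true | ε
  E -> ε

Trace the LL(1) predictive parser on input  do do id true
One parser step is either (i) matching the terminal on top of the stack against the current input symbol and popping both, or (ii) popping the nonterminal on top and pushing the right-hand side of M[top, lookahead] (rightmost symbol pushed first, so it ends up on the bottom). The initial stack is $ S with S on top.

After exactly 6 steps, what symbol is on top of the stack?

E

     Stack          Input            Action
  1  $ S            do do id true $  expand S -> do do N
  2  $ N do do      do do id true $  match do
  3  $ N do         do id true $     match do
  4  $ N            id true $        expand N -> E id E true
  5  $ true E id E  id true $        expand E -> ε
  6  $ true E id    id true $        match id
Stack after step 6: $ true E (top = E).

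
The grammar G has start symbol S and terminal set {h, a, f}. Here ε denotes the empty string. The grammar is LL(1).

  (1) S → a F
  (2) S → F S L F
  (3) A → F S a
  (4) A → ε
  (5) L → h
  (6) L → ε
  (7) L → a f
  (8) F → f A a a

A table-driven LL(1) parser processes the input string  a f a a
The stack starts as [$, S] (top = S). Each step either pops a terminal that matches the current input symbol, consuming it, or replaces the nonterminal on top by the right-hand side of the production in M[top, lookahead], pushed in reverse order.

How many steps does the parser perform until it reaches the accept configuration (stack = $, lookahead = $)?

7

     Stack      Input      Action
  1  $ S        a f a a $  expand S → a F
  2  $ F a      a f a a $  match a
  3  $ F        f a a $    expand F → f A a a
  4  $ a a A f  f a a $    match f
  5  $ a a A    a a $      expand A → ε
  6  $ a a      a a $      match a
  7  $ a        a $        match a
Accept reached after 7 steps.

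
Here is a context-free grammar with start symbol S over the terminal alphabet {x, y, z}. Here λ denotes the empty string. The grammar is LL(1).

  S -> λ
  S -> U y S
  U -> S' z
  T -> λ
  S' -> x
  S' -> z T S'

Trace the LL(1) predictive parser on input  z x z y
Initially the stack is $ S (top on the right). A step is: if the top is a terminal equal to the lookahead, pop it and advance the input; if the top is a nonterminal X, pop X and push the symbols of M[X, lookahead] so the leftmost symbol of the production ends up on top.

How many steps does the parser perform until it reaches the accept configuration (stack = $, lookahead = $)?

step 1: stack=$ S  input=z x z y $  — expand S -> U y S
step 2: stack=$ S y U  input=z x z y $  — expand U -> S' z
step 3: stack=$ S y z S'  input=z x z y $  — expand S' -> z T S'
step 4: stack=$ S y z S' T z  input=z x z y $  — match z
step 5: stack=$ S y z S' T  input=x z y $  — expand T -> λ
step 6: stack=$ S y z S'  input=x z y $  — expand S' -> x
step 7: stack=$ S y z x  input=x z y $  — match x
step 8: stack=$ S y z  input=z y $  — match z
step 9: stack=$ S y  input=y $  — match y
step 10: stack=$ S  input=$  — expand S -> λ
Accept reached after 10 steps.

10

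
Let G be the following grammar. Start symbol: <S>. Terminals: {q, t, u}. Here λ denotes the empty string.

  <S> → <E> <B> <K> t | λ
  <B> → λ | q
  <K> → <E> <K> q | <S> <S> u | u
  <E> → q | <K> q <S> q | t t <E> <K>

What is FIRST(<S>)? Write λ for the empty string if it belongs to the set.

{λ, q, t, u}

FIRST(<B>) = {λ, q}
FIRST(<S>) = {λ, q, t, u}  (via <E> <B> <K> t)
FIRST(<K>) = {q, t, u}  (via <E> <K> q, <S> <S> u)
FIRST(<E>) = {q, t, u}  (via <K> q <S> q)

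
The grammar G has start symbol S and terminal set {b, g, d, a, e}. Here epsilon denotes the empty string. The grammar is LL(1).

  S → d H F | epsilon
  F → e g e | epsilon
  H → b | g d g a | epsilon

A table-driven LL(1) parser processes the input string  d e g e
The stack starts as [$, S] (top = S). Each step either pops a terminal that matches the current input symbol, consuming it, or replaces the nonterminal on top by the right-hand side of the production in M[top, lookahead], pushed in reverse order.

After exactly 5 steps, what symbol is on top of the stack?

g

step 1: stack=$ S  input=d e g e $  — expand S → d H F
step 2: stack=$ F H d  input=d e g e $  — match d
step 3: stack=$ F H  input=e g e $  — expand H → epsilon
step 4: stack=$ F  input=e g e $  — expand F → e g e
step 5: stack=$ e g e  input=e g e $  — match e
Stack after step 5: $ e g (top = g).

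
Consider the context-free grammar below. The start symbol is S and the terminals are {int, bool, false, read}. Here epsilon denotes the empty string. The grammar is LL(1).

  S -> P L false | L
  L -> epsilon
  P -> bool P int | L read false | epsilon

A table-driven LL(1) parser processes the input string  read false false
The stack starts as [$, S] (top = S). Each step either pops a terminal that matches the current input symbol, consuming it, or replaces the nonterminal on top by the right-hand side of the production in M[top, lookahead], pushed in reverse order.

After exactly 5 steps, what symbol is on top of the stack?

     Stack                   Input               Action
  1  $ S                     read false false $  expand S -> P L false
  2  $ false L P             read false false $  expand P -> L read false
  3  $ false L false read L  read false false $  expand L -> epsilon
  4  $ false L false read    read false false $  match read
  5  $ false L false         false false $       match false
Stack after step 5: $ false L (top = L).

L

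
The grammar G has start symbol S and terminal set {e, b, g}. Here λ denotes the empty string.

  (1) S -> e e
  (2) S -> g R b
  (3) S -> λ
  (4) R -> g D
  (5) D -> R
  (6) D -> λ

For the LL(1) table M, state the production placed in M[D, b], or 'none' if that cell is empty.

D -> λ

FIRST(S): from S->e e we get {e}; from S->g R b we get {g}; from S->λ we get {λ}. So FIRST(S) = {λ, e, g}.
FIRST(R): from R->g D we get {g}. So FIRST(R) = {g}.
FIRST(D): from D->R we get {g}; from D->λ we get {λ}. So FIRST(D) = {λ, g}.
FOLLOW(S) includes $ since S is the start symbol.
FOLLOW(R): in S->g R b, R is followed by b with FIRST {b}; in D->R, the suffix after R is empty, so FOLLOW(R) ⊇ FOLLOW(D) = {b}. Thus FOLLOW(R) = {b}.
FOLLOW(D): in R->g D, the suffix after D is empty, so FOLLOW(D) ⊇ FOLLOW(R) = {b}. Thus FOLLOW(D) = {b}.
For D -> R: FIRST(R) = {g}, so it goes in M[D, t] for t ∈ {g}.
For D -> λ: FIRST(λ) = {λ}, so it goes in M[D, t] for t ∈ {}; since λ ∈ FIRST, also for every t ∈ FOLLOW(D) = {b}.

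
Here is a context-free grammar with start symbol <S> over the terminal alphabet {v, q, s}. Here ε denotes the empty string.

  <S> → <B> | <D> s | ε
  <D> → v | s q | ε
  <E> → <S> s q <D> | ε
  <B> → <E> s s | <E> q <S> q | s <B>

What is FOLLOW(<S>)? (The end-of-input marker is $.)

{$, q, s}

FIRST(<D>): from <D>→v we get {v}; from <D>→s q we get {s}; from <D>→ε we get {ε}. So FIRST(<D>) = {ε, s, v}.
FIRST(<S>): from <S>→<B> we get {q, s, v}; from <S>→<D> s we get {s, v}; from <S>→ε we get {ε}. So FIRST(<S>) = {ε, q, s, v}.
FIRST(<E>): from <E>→<S> s q <D> we get {q, s, v}; from <E>→ε we get {ε}. So FIRST(<E>) = {ε, q, s, v}.
FIRST(<B>): from <B>→<E> s s we get {q, s, v}; from <B>→<E> q <S> q we get {q, s, v}; from <B>→s <B> we get {s}. So FIRST(<B>) = {q, s, v}.
FOLLOW(<S>) includes $ since <S> is the start symbol.
FOLLOW(<S>): in <E>→<S> s q <D>, <S> is followed by s q <D> with FIRST {s}; in <B>→<E> q <S> q, <S> is followed by q with FIRST {q}. Thus FOLLOW(<S>) = {$, q, s}.
FOLLOW(<E>): in <B>→<E> s s, <E> is followed by s s with FIRST {s}; in <B>→<E> q <S> q, <E> is followed by q <S> q with FIRST {q}. Thus FOLLOW(<E>) = {q, s}.
FOLLOW(<D>): in <S>→<D> s, <D> is followed by s with FIRST {s}; in <E>→<S> s q <D>, the suffix after <D> is empty, so FOLLOW(<D>) ⊇ FOLLOW(<E>) = {q, s}. Thus FOLLOW(<D>) = {q, s}.
FOLLOW(<B>): in <S>→<B>, the suffix after <B> is empty, so FOLLOW(<B>) ⊇ FOLLOW(<S>) = {$, q, s}; in <B>→s <B>, the suffix after <B> is empty (adds nothing new). Thus FOLLOW(<B>) = {$, q, s}.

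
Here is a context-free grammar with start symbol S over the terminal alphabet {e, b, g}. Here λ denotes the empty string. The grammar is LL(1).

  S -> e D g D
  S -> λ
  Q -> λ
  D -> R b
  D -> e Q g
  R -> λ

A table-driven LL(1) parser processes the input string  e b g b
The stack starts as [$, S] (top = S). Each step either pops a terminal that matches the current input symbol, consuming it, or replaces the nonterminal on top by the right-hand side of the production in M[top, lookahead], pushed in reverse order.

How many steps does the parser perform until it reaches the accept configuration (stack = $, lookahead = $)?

9

step 1: stack=$ S  input=e b g b $  — expand S -> e D g D
step 2: stack=$ D g D e  input=e b g b $  — match e
step 3: stack=$ D g D  input=b g b $  — expand D -> R b
step 4: stack=$ D g b R  input=b g b $  — expand R -> λ
step 5: stack=$ D g b  input=b g b $  — match b
step 6: stack=$ D g  input=g b $  — match g
step 7: stack=$ D  input=b $  — expand D -> R b
step 8: stack=$ b R  input=b $  — expand R -> λ
step 9: stack=$ b  input=b $  — match b
Accept reached after 9 steps.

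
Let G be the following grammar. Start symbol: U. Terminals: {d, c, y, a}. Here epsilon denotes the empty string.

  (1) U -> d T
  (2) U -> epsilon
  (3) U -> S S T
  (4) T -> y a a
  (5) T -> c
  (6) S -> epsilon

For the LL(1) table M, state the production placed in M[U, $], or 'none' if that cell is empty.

U -> epsilon

FIRST(T): from T->y a a we get {y}; from T->c we get {c}. So FIRST(T) = {c, y}.
FIRST(S): from S->epsilon we get {epsilon}. So FIRST(S) = {epsilon}.
FIRST(U): from U->d T we get {d}; from U->epsilon we get {epsilon}; from U->S S T we get {c, y}. So FIRST(U) = {epsilon, c, d, y}.
FOLLOW(U) includes $ since U is the start symbol.
FOLLOW(U): U appears on no right-hand side. Thus FOLLOW(U) = {$}.
For U -> d T: FIRST(d T) = {d}, so it goes in M[U, t] for t ∈ {d}.
For U -> epsilon: FIRST(epsilon) = {epsilon}, so it goes in M[U, t] for t ∈ {}; since epsilon ∈ FIRST, also for every t ∈ FOLLOW(U) = {$}.
For U -> S S T: FIRST(S S T) = {c, y}, so it goes in M[U, t] for t ∈ {c, y}.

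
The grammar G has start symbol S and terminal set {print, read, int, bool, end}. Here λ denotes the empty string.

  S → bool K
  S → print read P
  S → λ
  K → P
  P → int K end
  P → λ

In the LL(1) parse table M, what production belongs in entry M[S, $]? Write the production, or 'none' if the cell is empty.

FIRST(S): from S→bool K we get {bool}; from S→print read P we get {print}; from S→λ we get {λ}. So FIRST(S) = {λ, bool, print}.
FIRST(P): from P→int K end we get {int}; from P→λ we get {λ}. So FIRST(P) = {λ, int}.
FIRST(K): from K→P we get {λ, int}. So FIRST(K) = {λ, int}.
FOLLOW(S) includes $ since S is the start symbol.
FOLLOW(S): S appears on no right-hand side. Thus FOLLOW(S) = {$}.
For S → bool K: FIRST(bool K) = {bool}, so it goes in M[S, t] for t ∈ {bool}.
For S → print read P: FIRST(print read P) = {print}, so it goes in M[S, t] for t ∈ {print}.
For S → λ: FIRST(λ) = {λ}, so it goes in M[S, t] for t ∈ {}; since λ ∈ FIRST, also for every t ∈ FOLLOW(S) = {$}.

S → λ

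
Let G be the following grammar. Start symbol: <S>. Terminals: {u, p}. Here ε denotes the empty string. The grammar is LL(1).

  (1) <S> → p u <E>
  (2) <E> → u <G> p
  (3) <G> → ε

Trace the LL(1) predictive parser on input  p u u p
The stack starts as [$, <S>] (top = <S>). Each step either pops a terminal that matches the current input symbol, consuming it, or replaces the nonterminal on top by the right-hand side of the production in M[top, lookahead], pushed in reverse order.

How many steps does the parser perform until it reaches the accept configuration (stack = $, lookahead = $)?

7

     Stack      Input      Action
  1  $ <S>      p u u p $  expand <S> → p u <E>
  2  $ <E> u p  p u u p $  match p
  3  $ <E> u    u u p $    match u
  4  $ <E>      u p $      expand <E> → u <G> p
  5  $ p <G> u  u p $      match u
  6  $ p <G>    p $        expand <G> → ε
  7  $ p        p $        match p
Accept reached after 7 steps.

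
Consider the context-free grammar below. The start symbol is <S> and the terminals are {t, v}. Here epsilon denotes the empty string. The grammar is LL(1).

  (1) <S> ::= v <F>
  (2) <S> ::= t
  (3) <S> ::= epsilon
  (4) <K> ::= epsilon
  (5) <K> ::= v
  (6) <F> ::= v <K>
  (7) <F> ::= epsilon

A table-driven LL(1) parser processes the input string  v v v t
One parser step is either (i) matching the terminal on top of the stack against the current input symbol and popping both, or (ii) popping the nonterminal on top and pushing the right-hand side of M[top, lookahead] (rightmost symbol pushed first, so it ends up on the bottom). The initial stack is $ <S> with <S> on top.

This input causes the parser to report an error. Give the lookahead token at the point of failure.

step 1: stack=$ <S>  input=v v v t $  — expand <S> ::= v <F>
step 2: stack=$ <F> v  input=v v v t $  — match v
step 3: stack=$ <F>  input=v v t $  — expand <F> ::= v <K>
step 4: stack=$ <K> v  input=v v t $  — match v
step 5: stack=$ <K>  input=v t $  — expand <K> ::= v
step 6: stack=$ v  input=v t $  — match v
step 7: stack=$  input=t $  — error: stack empty but input remains

t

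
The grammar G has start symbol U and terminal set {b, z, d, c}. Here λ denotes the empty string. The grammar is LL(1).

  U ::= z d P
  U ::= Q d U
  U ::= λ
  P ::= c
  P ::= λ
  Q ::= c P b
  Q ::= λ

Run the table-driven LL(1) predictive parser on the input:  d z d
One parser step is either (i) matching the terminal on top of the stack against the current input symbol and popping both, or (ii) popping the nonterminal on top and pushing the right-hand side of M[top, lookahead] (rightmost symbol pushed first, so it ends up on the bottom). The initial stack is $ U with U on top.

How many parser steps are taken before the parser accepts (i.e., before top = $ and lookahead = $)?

     Stack    Input    Action
  1  $ U      d z d $  expand U ::= Q d U
  2  $ U d Q  d z d $  expand Q ::= λ
  3  $ U d    d z d $  match d
  4  $ U      z d $    expand U ::= z d P
  5  $ P d z  z d $    match z
  6  $ P d    d $      match d
  7  $ P      $        expand P ::= λ
Accept reached after 7 steps.

7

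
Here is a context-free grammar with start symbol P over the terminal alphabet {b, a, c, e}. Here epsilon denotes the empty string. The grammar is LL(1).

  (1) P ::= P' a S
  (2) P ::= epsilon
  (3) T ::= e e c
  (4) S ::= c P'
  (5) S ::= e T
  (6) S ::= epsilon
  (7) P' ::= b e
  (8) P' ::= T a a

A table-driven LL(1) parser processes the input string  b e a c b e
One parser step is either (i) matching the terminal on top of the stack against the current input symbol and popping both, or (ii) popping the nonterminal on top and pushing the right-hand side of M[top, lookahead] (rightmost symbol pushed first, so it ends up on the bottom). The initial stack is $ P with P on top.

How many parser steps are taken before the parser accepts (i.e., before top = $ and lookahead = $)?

step 1: stack=$ P  input=b e a c b e $  — expand P ::= P' a S
step 2: stack=$ S a P'  input=b e a c b e $  — expand P' ::= b e
step 3: stack=$ S a e b  input=b e a c b e $  — match b
step 4: stack=$ S a e  input=e a c b e $  — match e
step 5: stack=$ S a  input=a c b e $  — match a
step 6: stack=$ S  input=c b e $  — expand S ::= c P'
step 7: stack=$ P' c  input=c b e $  — match c
step 8: stack=$ P'  input=b e $  — expand P' ::= b e
step 9: stack=$ e b  input=b e $  — match b
step 10: stack=$ e  input=e $  — match e
Accept reached after 10 steps.

10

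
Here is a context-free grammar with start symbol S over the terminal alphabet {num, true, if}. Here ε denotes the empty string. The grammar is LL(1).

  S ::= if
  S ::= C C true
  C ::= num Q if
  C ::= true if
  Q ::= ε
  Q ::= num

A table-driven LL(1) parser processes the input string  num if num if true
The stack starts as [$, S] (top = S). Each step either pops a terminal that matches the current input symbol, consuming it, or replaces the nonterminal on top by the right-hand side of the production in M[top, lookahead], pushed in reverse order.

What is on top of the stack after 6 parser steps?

num

     Stack              Input                 Action
  1  $ S                num if num if true $  expand S ::= C C true
  2  $ true C C         num if num if true $  expand C ::= num Q if
  3  $ true C if Q num  num if num if true $  match num
  4  $ true C if Q      if num if true $      expand Q ::= ε
  5  $ true C if        if num if true $      match if
  6  $ true C           num if true $         expand C ::= num Q if
Stack after step 6: $ true if Q num (top = num).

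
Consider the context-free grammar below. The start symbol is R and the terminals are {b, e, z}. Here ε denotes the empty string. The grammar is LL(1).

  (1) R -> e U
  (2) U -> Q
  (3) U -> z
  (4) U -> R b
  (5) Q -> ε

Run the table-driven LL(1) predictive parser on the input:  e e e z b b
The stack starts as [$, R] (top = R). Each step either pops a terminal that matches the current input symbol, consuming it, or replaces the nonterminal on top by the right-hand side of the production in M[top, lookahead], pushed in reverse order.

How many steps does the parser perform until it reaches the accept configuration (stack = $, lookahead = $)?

12

      Stack      Input          Action
   1  $ R        e e e z b b $  expand R -> e U
   2  $ U e      e e e z b b $  match e
   3  $ U        e e z b b $    expand U -> R b
   4  $ b R      e e z b b $    expand R -> e U
   5  $ b U e    e e z b b $    match e
   6  $ b U      e z b b $      expand U -> R b
   7  $ b b R    e z b b $      expand R -> e U
   8  $ b b U e  e z b b $      match e
   9  $ b b U    z b b $        expand U -> z
  10  $ b b z    z b b $        match z
  11  $ b b      b b $          match b
  12  $ b        b $            match b
Accept reached after 12 steps.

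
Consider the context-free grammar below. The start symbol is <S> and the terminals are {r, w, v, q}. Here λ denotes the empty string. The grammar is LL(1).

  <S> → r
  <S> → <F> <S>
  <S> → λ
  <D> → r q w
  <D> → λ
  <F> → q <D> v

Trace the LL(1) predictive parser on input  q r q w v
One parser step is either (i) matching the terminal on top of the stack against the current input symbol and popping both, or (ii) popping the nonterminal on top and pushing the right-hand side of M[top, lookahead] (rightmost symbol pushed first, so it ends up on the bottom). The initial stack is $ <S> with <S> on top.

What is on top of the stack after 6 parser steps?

step 1: stack=$ <S>  input=q r q w v $  — expand <S> → <F> <S>
step 2: stack=$ <S> <F>  input=q r q w v $  — expand <F> → q <D> v
step 3: stack=$ <S> v <D> q  input=q r q w v $  — match q
step 4: stack=$ <S> v <D>  input=r q w v $  — expand <D> → r q w
step 5: stack=$ <S> v w q r  input=r q w v $  — match r
step 6: stack=$ <S> v w q  input=q w v $  — match q
Stack after step 6: $ <S> v w (top = w).

w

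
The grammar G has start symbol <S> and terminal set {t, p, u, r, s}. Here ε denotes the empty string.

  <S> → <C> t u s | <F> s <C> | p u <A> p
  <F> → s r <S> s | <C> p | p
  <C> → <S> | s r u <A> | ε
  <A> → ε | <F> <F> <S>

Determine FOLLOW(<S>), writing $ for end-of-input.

{$, p, s, t}

FIRST(<S>): from <S>→<C> t u s we get {p, s, t}; from <S>→<F> s <C> we get {p, s, t}; from <S>→p u <A> p we get {p}. So FIRST(<S>) = {p, s, t}.
FIRST(<C>): from <C>→<S> we get {p, s, t}; from <C>→s r u <A> we get {s}; from <C>→ε we get {ε}. So FIRST(<C>) = {ε, p, s, t}.
FIRST(<F>): from <F>→s r <S> s we get {s}; from <F>→<C> p we get {p, s, t}; from <F>→p we get {p}. So FIRST(<F>) = {p, s, t}.
FIRST(<A>): from <A>→ε we get {ε}; from <A>→<F> <F> <S> we get {p, s, t}. So FIRST(<A>) = {ε, p, s, t}.
FOLLOW(<S>) includes $ since <S> is the start symbol.
FOLLOW(<F>): in <S>→<F> s <C>, <F> is followed by s <C> with FIRST {s}; in <A>→<F> <F> <S> (occurrence 1), <F> is followed by <F> <S> with FIRST {p, s, t}; in <A>→<F> <F> <S> (occurrence 2), <F> is followed by <S> with FIRST {p, s, t}. Thus FOLLOW(<F>) = {p, s, t}.
FOLLOW(<S>): in <F>→s r <S> s, <S> is followed by s with FIRST {s}; in <C>→<S>, the suffix after <S> is empty, so FOLLOW(<S>) ⊇ FOLLOW(<C>) = {$, p, s, t}; in <A>→<F> <F> <S>, the suffix after <S> is empty, so FOLLOW(<S>) ⊇ FOLLOW(<A>) = {$, p, s, t}. Thus FOLLOW(<S>) = {$, p, s, t}.
FOLLOW(<C>): in <S>→<C> t u s, <C> is followed by t u s with FIRST {t}; in <S>→<F> s <C>, the suffix after <C> is empty, so FOLLOW(<C>) ⊇ FOLLOW(<S>) = {$, p, s, t}; in <F>→<C> p, <C> is followed by p with FIRST {p}. Thus FOLLOW(<C>) = {$, p, s, t}.
FOLLOW(<A>): in <S>→p u <A> p, <A> is followed by p with FIRST {p}; in <C>→s r u <A>, the suffix after <A> is empty, so FOLLOW(<A>) ⊇ FOLLOW(<C>) = {$, p, s, t}. Thus FOLLOW(<A>) = {$, p, s, t}.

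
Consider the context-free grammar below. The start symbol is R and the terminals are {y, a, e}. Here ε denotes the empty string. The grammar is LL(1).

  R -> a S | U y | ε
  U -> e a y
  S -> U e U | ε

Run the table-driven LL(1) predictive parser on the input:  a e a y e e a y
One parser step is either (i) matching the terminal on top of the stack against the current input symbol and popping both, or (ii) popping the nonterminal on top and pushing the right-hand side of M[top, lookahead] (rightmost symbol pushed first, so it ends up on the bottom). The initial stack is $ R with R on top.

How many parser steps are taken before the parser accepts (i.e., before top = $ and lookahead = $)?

      Stack        Input              Action
   1  $ R          a e a y e e a y $  expand R -> a S
   2  $ S a        a e a y e e a y $  match a
   3  $ S          e a y e e a y $    expand S -> U e U
   4  $ U e U      e a y e e a y $    expand U -> e a y
   5  $ U e y a e  e a y e e a y $    match e
   6  $ U e y a    a y e e a y $      match a
   7  $ U e y      y e e a y $        match y
   8  $ U e        e e a y $          match e
   9  $ U          e a y $            expand U -> e a y
  10  $ y a e      e a y $            match e
  11  $ y a        a y $              match a
  12  $ y          y $                match y
Accept reached after 12 steps.

12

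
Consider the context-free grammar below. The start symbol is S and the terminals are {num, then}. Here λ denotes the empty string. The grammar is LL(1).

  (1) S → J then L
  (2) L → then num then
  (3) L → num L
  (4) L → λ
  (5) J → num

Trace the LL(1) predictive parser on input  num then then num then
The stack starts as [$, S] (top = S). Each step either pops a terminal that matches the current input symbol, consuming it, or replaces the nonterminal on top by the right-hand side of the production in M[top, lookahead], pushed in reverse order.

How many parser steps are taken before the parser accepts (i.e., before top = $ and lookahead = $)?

8

     Stack            Input                     Action
  1  $ S              num then then num then $  expand S → J then L
  2  $ L then J       num then then num then $  expand J → num
  3  $ L then num     num then then num then $  match num
  4  $ L then         then then num then $      match then
  5  $ L              then num then $           expand L → then num then
  6  $ then num then  then num then $           match then
  7  $ then num       num then $                match num
  8  $ then           then $                    match then
Accept reached after 8 steps.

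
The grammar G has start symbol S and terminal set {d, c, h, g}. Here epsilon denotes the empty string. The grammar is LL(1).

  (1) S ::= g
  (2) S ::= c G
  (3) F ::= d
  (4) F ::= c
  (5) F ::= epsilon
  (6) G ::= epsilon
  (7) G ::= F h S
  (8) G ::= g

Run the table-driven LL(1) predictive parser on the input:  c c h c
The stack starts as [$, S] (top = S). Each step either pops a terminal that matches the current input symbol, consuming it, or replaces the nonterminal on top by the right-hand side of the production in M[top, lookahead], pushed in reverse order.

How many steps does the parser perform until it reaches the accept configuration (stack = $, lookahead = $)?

9

step 1: stack=$ S  input=c c h c $  — expand S ::= c G
step 2: stack=$ G c  input=c c h c $  — match c
step 3: stack=$ G  input=c h c $  — expand G ::= F h S
step 4: stack=$ S h F  input=c h c $  — expand F ::= c
step 5: stack=$ S h c  input=c h c $  — match c
step 6: stack=$ S h  input=h c $  — match h
step 7: stack=$ S  input=c $  — expand S ::= c G
step 8: stack=$ G c  input=c $  — match c
step 9: stack=$ G  input=$  — expand G ::= epsilon
Accept reached after 9 steps.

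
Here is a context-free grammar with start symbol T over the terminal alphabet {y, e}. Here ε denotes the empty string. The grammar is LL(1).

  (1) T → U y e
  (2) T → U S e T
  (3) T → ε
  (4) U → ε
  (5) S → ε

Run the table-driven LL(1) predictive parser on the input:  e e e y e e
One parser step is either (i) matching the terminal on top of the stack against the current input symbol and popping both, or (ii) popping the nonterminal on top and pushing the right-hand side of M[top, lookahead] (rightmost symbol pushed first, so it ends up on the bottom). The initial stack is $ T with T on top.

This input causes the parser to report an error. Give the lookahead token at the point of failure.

      Stack      Input          Action
   1  $ T        e e e y e e $  expand T → U S e T
   2  $ T e S U  e e e y e e $  expand U → ε
   3  $ T e S    e e e y e e $  expand S → ε
   4  $ T e      e e e y e e $  match e
   5  $ T        e e y e e $    expand T → U S e T
   6  $ T e S U  e e y e e $    expand U → ε
   7  $ T e S    e e y e e $    expand S → ε
   8  $ T e      e e y e e $    match e
   9  $ T        e y e e $      expand T → U S e T
  10  $ T e S U  e y e e $      expand U → ε
  11  $ T e S    e y e e $      expand S → ε
  12  $ T e      e y e e $      match e
  13  $ T        y e e $        expand T → U y e
  14  $ e y U    y e e $        expand U → ε
  15  $ e y      y e e $        match y
  16  $ e        e e $          match e
  17  $          e $            error: stack empty but input remains

e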